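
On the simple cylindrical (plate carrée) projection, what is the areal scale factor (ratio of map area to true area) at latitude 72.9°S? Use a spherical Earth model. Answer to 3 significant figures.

For the equirectangular projection with φ₀ = 0 (plate carrée), h = 1 along meridians and k = sec φ along parallels.
Areal scale = h·k = 1 × sec φ; at 72.9°, h = 1.000, k = 3.401, so h·k = 3.401.

3.40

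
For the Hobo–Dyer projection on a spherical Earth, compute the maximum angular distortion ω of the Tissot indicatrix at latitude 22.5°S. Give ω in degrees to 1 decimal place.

17.4°

Hobo–Dyer is a cylindrical equal-area projection with standard parallels at ±37.5°. For cylindrical equal-area with standard parallel φ₀, h = cos φ / cos φ₀ and k = cos φ₀ / cos φ, so h·k = 1.
At 22.5°: h = 1.165, k = 0.8587; principal scales a = 1.165, b = 0.8587.
sin(ω/2) = (a − b)/(a + b) = 0.3058/2.023 = 0.1511, so ω = 2 arcsin(0.1511) ≈ 17.4°.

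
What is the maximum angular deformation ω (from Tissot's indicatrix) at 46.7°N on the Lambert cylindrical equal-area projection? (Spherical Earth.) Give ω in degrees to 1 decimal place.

The Lambert cylindrical equal-area projection is the cylindrical equal-area projection with its standard parallel at the equator (φ₀ = 0). A cylindrical equal-area projection with standard parallel φ₀ has meridian scale h = cos φ / cos φ₀ and parallel scale k = cos φ₀ / cos φ (so areas are preserved, h·k = 1).
At 46.7°: h = 0.6858, k = 1.458; principal scales a = 1.458, b = 0.6858.
sin(ω/2) = (a − b)/(a + b) = 0.7723/2.144 = 0.3602, so ω = 2 arcsin(0.3602) ≈ 42.2°.

42.2°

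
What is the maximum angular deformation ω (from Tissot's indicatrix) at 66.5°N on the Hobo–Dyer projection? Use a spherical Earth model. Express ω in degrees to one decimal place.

The Hobo–Dyer projection is cylindrical equal-area with φ₀ = 37.5°. Cylindrical equal-area (φ₀ = 37.5°): h = cos φ / cos 37.5° along meridians, k = cos 37.5° / cos φ along parallels; h·k = 1.
At 66.5°: h = 0.5026, k = 1.990; principal scales a = 1.990, b = 0.5026.
sin(ω/2) = (a − b)/(a + b) = 1.487/2.492 = 0.5967, so ω = 2 arcsin(0.5967) ≈ 73.3°.

73.3°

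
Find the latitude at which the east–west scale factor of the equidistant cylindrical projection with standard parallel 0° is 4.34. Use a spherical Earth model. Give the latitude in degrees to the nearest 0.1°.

76.7°

Plate carrée: h = 1, k = sec φ along parallels.
sec φ = 4.34  ⇒  cos φ = 0.2304  ⇒  φ ≈ 76.7°.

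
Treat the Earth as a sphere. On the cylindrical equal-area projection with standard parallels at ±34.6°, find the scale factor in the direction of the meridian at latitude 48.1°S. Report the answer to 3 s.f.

For cylindrical equal-area with standard parallel φ₀, h = cos φ / cos φ₀ and k = cos φ₀ / cos φ, so h·k = 1.
h = cos 48.1° / cos 34.6° = 0.6678/0.8231 = 0.8113.

0.811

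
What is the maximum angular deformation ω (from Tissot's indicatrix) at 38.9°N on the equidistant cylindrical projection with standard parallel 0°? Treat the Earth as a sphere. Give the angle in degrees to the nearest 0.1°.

14.3°

For the equirectangular projection with φ₀ = 0 (plate carrée), h = 1 along meridians and k = sec φ along parallels.
At 38.9°: h = 1.000, k = 1.285; principal scales a = 1.285, b = 1.000.
sin(ω/2) = (a − b)/(a + b) = 0.2849/2.285 = 0.1247, so ω = 2 arcsin(0.1247) ≈ 14.3°.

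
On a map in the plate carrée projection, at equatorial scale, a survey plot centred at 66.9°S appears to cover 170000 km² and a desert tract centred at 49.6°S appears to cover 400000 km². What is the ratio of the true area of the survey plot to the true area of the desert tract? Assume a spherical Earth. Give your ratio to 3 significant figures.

0.257

On the plate carrée, areal scale = h·k = 1 × sec φ, so true area = apparent × cos φ.
True area of survey plot: 170000 × cos(66.9°) = 170000 × 0.3923 = 66700 km².
True area of desert tract: 400000 × cos(49.6°) = 400000 × 0.6481 = 259200 km².
Ratio = 66700 / 259200 ≈ 0.257.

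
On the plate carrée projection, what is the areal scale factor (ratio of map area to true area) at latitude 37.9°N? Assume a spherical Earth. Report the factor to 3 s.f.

Plate carrée maps x = Rλ, y = Rφ. The meridian scale is h = 1 and the parallel scale is k = 1/cos φ = sec φ.
Areal scale = h·k = 1 × sec φ; at 37.9°, h = 1.000, k = 1.267, so h·k = 1.267.

1.27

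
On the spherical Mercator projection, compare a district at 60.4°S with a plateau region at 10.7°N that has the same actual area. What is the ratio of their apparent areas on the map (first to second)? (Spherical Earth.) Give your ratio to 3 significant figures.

Mercator areal scale is sec²φ.
At 60.4°: sec²(60.4°) = 1/0.4939² = 4.099.
At 10.7°: sec²(10.7°) = 1/0.9826² = 1.036.
Ratio = 4.099/1.036 = cos²(10.7°)/cos²(60.4°) ≈ 3.96.

3.96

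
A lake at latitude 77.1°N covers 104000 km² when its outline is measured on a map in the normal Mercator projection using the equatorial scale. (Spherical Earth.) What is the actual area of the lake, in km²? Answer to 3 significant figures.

5180 km²

The Mercator projection is conformal; its linear scale factor is the same in every direction and equals sec φ = 1/cos φ.
Areal scale = k² = sec²φ = 1/cos²(77.1°) = 1/0.2233² = 20.06.
True area = apparent / (areal scale) = 104000 / 20.06 ≈ 5180 km².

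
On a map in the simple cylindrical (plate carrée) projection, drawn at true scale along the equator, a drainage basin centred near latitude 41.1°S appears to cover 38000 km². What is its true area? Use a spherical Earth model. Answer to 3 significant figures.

28600 km²

For the equirectangular projection with φ₀ = 0 (plate carrée), h = 1 along meridians and k = sec φ along parallels.
Areal scale = h·k = 1 × sec φ; at 41.1°, h = 1.000, k = 1.327, so h·k = 1.327.
True area = apparent / (areal scale) = 38000 / 1.327 ≈ 28600 km².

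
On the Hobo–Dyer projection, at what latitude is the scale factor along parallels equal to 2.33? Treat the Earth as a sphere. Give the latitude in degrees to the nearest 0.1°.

The Hobo–Dyer projection is cylindrical equal-area with φ₀ = 37.5°. Cylindrical equal-area (φ₀ = 37.5°): h = cos φ / cos 37.5° along meridians, k = cos 37.5° / cos φ along parallels; h·k = 1.
k = cos φ₀ / cos φ = 2.33  ⇒  cos φ = cos 37.5° / 2.33 = 0.3405.
φ = arccos(0.3405) ≈ 70.1°.

70.1°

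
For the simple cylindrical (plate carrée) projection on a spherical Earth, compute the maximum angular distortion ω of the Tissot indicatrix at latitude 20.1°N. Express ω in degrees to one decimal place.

3.6°

In the plate carrée (x = Rλ, y = Rφ), meridians are true-scale (h = 1) and parallels are stretched by k = sec φ.
At 20.1°: h = 1.000, k = 1.065; principal scales a = 1.065, b = 1.000.
sin(ω/2) = (a − b)/(a + b) = 0.06486/2.065 = 0.03141, so ω = 2 arcsin(0.03141) ≈ 3.6°.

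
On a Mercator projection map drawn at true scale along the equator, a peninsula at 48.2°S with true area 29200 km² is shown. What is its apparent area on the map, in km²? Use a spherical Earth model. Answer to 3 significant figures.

65700 km²

Mercator is conformal, so the point scale is isotropic: h = k = sec φ = 1/cos φ.
Areal scale = k² = sec²φ = 1/cos²(48.2°) = 1/0.6665² = 2.251.
Apparent area = 29200 × 2.251 ≈ 65700 km².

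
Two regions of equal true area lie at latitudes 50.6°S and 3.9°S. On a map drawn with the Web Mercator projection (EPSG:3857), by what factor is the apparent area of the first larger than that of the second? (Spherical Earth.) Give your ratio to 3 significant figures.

Mercator areal scale is sec²φ.
At 50.6°: sec²(50.6°) = 1/0.6347² = 2.482.
At 3.9°: sec²(3.9°) = 1/0.9977² = 1.005.
Ratio = 2.482/1.005 = cos²(3.9°)/cos²(50.6°) ≈ 2.47.

2.47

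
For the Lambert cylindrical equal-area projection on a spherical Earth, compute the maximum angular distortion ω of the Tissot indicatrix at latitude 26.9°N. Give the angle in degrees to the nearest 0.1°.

13.1°

The Lambert cylindrical equal-area projection is the cylindrical equal-area projection with its standard parallel at the equator (φ₀ = 0). For cylindrical equal-area with standard parallel φ₀, h = cos φ / cos φ₀ and k = cos φ₀ / cos φ, so h·k = 1.
At 26.9°: h = 0.8918, k = 1.121; principal scales a = 1.121, b = 0.8918.
sin(ω/2) = (a − b)/(a + b) = 0.2295/2.013 = 0.1140, so ω = 2 arcsin(0.1140) ≈ 13.1°.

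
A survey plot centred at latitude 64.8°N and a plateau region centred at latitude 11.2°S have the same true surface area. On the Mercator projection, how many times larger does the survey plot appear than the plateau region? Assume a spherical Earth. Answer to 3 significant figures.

Mercator is conformal with k = sec φ, so areal scale = k² = sec²φ.
At 64.8°: sec²(64.8°) = 1/0.4258² = 5.516.
At 11.2°: sec²(11.2°) = 1/0.9810² = 1.039.
Ratio = 5.516/1.039 = cos²(11.2°)/cos²(64.8°) ≈ 5.31.

5.31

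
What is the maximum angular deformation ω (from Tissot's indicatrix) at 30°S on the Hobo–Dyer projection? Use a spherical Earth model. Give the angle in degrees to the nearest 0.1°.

10.0°

The Hobo–Dyer projection is cylindrical equal-area with φ₀ = 37.5°. For cylindrical equal-area with standard parallel φ₀, h = cos φ / cos φ₀ and k = cos φ₀ / cos φ, so h·k = 1.
At 30°: h = 1.092, k = 0.9161; principal scales a = 1.092, b = 0.9161.
sin(ω/2) = (a − b)/(a + b) = 0.1755/2.008 = 0.08742, so ω = 2 arcsin(0.08742) ≈ 10.0°.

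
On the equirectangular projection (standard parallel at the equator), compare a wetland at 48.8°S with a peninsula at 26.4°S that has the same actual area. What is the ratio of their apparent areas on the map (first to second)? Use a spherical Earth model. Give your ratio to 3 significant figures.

1.36

For the equirectangular projection with φ₀ = 0 (plate carrée), h = 1 along meridians and k = sec φ along parallels.
Areal scale at 48.8°: h·k = 1.000 × 1.518 = 1.518.
Areal scale at 26.4°: h·k = 1.000 × 1.116 = 1.116.
Ratio = 1.518/1.116 ≈ 1.36.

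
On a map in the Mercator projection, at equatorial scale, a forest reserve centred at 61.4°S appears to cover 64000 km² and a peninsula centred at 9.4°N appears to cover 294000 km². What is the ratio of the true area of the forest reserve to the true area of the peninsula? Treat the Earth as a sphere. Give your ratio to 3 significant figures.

On Mercator the areal scale is sec²φ, so true area = apparent × cos²φ.
True area of forest reserve: 64000 × cos²(61.4°) = 64000 × 0.2291 = 14670 km².
True area of peninsula: 294000 × cos²(9.4°) = 294000 × 0.9733 = 286200 km².
Ratio = 14670 / 286200 ≈ 0.0512.

0.0512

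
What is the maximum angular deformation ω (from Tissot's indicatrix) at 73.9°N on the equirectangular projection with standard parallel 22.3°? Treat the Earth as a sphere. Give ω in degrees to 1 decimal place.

The equidistant cylindrical projection with φ₀ = 22.3° has h = 1 (meridians true) and k = cos φ₀ / cos φ along parallels.
At 73.9°: h = 1.000, k = 3.336; principal scales a = 3.336, b = 1.000.
sin(ω/2) = (a − b)/(a + b) = 2.336/4.336 = 0.5388, so ω = 2 arcsin(0.5388) ≈ 65.2°.

65.2°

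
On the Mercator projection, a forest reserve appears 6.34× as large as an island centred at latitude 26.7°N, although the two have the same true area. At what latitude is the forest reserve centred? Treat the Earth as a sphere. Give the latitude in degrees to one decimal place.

69.2°

On Mercator, (apparent₁)/(apparent₂) = sec²φ₁ / sec²φ₂ when true areas are equal.
cos²φ₂ / cos²φ₁ = 6.34  ⇒  cos φ₁ = cos 26.7° / √6.34 = 0.8934/2.518 = 0.3548.
φ₁ = arccos(0.3548) ≈ 69.2°.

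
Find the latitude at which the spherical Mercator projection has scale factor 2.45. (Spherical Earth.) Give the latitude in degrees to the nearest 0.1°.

65.9°

Mercator scale is k = sec φ = 1/cos φ.
1/cos φ = 2.45  ⇒  cos φ = 0.4082  ⇒  φ = arccos(0.4082) ≈ 65.9°.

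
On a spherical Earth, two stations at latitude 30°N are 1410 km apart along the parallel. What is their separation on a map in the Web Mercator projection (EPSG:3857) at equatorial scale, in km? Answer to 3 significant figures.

1630 km

For Mercator, h = k = sec φ (a conformal cylindrical projection has a single point scale, 1/cos φ).
Along the parallel, k = sec 30° = 1/0.8660 = 1.155.
Map distance = 1410 × 1.155 ≈ 1630 km.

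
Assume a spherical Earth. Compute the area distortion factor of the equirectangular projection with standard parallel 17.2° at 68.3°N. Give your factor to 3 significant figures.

2.58

With standard parallel φ₀ = 17.2°, the equirectangular projection gives x = Rλ cos φ₀, y = Rφ, so h = 1 and k = cos 17.2° / cos φ.
Areal scale = h·k = 1 × cos φ₀ / cos φ; at 68.3°, h = 1.000, k = 2.584, so h·k = 2.584.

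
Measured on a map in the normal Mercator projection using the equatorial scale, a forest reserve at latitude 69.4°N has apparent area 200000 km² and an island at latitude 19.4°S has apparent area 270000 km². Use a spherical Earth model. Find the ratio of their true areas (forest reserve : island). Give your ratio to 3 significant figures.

0.103

Mercator's areal exaggeration is sec²φ; hence true area = (apparent area) · cos²φ.
True area of forest reserve: 200000 × cos²(69.4°) = 200000 × 0.1238 = 24760 km².
True area of island: 270000 × cos²(19.4°) = 270000 × 0.8897 = 240200 km².
Ratio = 24760 / 240200 ≈ 0.103.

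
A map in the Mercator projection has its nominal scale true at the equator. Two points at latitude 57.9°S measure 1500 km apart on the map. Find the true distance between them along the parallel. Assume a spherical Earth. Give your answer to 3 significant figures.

For Mercator, h = k = sec φ (a conformal cylindrical projection has a single point scale, 1/cos φ).
Along the parallel at 57.9°, map distances are exaggerated by k = sec 57.9° = 1.882.
True distance = 1500 / 1.882 = 1500 × cos 57.9° ≈ 797 km.

797 km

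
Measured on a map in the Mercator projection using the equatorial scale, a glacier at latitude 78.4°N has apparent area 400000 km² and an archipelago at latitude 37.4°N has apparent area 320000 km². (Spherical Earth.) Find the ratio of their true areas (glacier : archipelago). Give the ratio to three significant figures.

0.0801

Mercator's areal exaggeration is sec²φ; hence true area = (apparent area) · cos²φ.
True area of glacier: 400000 × cos²(78.4°) = 400000 × 0.04043 = 16170 km².
True area of archipelago: 320000 × cos²(37.4°) = 320000 × 0.6311 = 202000 km².
Ratio = 16170 / 202000 ≈ 0.0801.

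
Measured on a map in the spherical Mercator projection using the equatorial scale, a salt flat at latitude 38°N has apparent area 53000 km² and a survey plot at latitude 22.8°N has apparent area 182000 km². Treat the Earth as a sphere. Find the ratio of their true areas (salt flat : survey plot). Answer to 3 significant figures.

Mercator's areal exaggeration is sec²φ; hence true area = (apparent area) · cos²φ.
True area of salt flat: 53000 × cos²(38°) = 53000 × 0.6210 = 32910 km².
True area of survey plot: 182000 × cos²(22.8°) = 182000 × 0.8498 = 154700 km².
Ratio = 32910 / 154700 ≈ 0.213.

0.213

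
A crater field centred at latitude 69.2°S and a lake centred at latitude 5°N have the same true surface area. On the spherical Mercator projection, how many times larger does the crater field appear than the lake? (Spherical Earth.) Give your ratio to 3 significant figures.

Mercator areal scale is sec²φ.
At 69.2°: sec²(69.2°) = 1/0.3551² = 7.930.
At 5°: sec²(5°) = 1/0.9962² = 1.008.
Ratio = 7.930/1.008 = cos²(5°)/cos²(69.2°) ≈ 7.87.

7.87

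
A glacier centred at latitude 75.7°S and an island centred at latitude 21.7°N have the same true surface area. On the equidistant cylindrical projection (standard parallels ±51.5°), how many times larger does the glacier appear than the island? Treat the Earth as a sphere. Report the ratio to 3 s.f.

3.76

In the equirectangular projection with standard parallel φ₀ = 51.5° (x = Rλ cos φ₀, y = Rφ), meridians are true-scale (h = 1) and the parallel scale is k = cos φ₀ / cos φ.
Areal scale at 75.7°: h·k = 1.000 × 2.520 = 2.520.
Areal scale at 21.7°: h·k = 1.000 × 0.6700 = 0.6700.
Ratio = 2.520/0.6700 ≈ 3.76.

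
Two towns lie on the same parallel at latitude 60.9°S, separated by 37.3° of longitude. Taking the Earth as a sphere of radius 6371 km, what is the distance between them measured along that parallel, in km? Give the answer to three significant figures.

Arc length along a parallel = R cos φ · Δλ (with Δλ in radians).
= 6371 × cos 60.9° × (37.3° × π/180) = 6371 × 0.4863 × 0.6510 ≈ 2020 km.

2020 km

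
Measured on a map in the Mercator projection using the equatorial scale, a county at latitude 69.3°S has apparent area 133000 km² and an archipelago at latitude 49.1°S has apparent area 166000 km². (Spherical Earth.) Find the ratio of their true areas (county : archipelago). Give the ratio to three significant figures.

0.234

Mercator's areal exaggeration is sec²φ; hence true area = (apparent area) · cos²φ.
True area of county: 133000 × cos²(69.3°) = 133000 × 0.1249 = 16620 km².
True area of archipelago: 166000 × cos²(49.1°) = 166000 × 0.4287 = 71160 km².
Ratio = 16620 / 71160 ≈ 0.234.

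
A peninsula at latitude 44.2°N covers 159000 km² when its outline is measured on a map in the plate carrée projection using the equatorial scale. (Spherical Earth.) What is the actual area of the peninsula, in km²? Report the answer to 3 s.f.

In the plate carrée (x = Rλ, y = Rφ), meridians are true-scale (h = 1) and parallels are stretched by k = sec φ.
Areal scale = h·k = 1 × sec φ; at 44.2°, h = 1.000, k = 1.395, so h·k = 1.395.
True area = apparent / (areal scale) = 159000 / 1.395 ≈ 114000 km².

114000 km²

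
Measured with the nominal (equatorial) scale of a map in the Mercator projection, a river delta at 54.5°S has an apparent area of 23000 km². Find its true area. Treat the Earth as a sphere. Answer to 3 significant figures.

The Mercator projection is conformal; its linear scale factor is the same in every direction and equals sec φ = 1/cos φ.
Areal scale = k² = sec²φ = 1/cos²(54.5°) = 1/0.5807² = 2.965.
True area = apparent / (areal scale) = 23000 / 2.965 ≈ 7760 km².

7760 km²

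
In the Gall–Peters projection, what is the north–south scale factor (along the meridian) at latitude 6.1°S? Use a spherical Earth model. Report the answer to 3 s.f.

Gall–Peters is a cylindrical equal-area projection with standard parallels at ±45°. Cylindrical equal-area (φ₀ = 45°): h = cos φ / cos 45° along meridians, k = cos 45° / cos φ along parallels; h·k = 1.
h = cos 6.1° / cos 45° = 0.9943/0.7071 = 1.406.

1.41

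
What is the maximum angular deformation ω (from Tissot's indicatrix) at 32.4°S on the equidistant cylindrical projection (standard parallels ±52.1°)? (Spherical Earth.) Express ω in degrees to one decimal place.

18.1°

The equidistant cylindrical projection with φ₀ = 52.1° has h = 1 (meridians true) and k = cos φ₀ / cos φ along parallels.
At 32.4°: h = 1.000, k = 0.7275; principal scales a = 1.000, b = 0.7275.
sin(ω/2) = (a − b)/(a + b) = 0.2725/1.728 = 0.1577, so ω = 2 arcsin(0.1577) ≈ 18.1°.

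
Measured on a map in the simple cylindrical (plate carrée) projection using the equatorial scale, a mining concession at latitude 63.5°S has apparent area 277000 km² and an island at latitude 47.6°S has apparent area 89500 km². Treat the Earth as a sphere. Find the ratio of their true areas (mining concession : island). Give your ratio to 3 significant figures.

On the plate carrée, areal scale = h·k = 1 × sec φ, so true area = apparent × cos φ.
True area of mining concession: 277000 × cos(63.5°) = 277000 × 0.4462 = 123600 km².
True area of island: 89500 × cos(47.6°) = 89500 × 0.6743 = 60350 km².
Ratio = 123600 / 60350 ≈ 2.05.

2.05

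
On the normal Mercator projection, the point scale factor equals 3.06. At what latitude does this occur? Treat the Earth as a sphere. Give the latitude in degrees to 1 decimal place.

70.9°

Mercator scale is k = sec φ = 1/cos φ.
1/cos φ = 3.06  ⇒  cos φ = 0.3268  ⇒  φ = arccos(0.3268) ≈ 70.9°.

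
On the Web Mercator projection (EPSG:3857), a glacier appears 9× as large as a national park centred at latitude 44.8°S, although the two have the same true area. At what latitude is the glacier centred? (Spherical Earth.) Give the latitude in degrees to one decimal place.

76.3°

On Mercator, (apparent₁)/(apparent₂) = sec²φ₁ / sec²φ₂ when true areas are equal.
cos²φ₂ / cos²φ₁ = 9  ⇒  cos φ₁ = cos 44.8° / √9 = 0.7096/3.000 = 0.2365.
φ₁ = arccos(0.2365) ≈ 76.3°.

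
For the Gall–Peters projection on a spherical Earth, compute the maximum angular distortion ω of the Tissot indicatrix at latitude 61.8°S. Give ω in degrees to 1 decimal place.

Gall–Peters is a cylindrical equal-area projection with standard parallels at ±45°. Cylindrical equal-area (φ₀ = 45°): h = cos φ / cos 45° along meridians, k = cos 45° / cos φ along parallels; h·k = 1.
At 61.8°: h = 0.6683, k = 1.496; principal scales a = 1.496, b = 0.6683.
sin(ω/2) = (a − b)/(a + b) = 0.8281/2.165 = 0.3825, so ω = 2 arcsin(0.3825) ≈ 45.0°.

45.0°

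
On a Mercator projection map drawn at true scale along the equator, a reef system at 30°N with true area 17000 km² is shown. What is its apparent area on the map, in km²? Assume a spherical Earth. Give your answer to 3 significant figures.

The Mercator projection is conformal; its linear scale factor is the same in every direction and equals sec φ = 1/cos φ.
Areal scale = k² = sec²φ = 1/cos²(30°) = 1/0.8660² = 1.333.
Apparent area = 17000 × 1.333 ≈ 22700 km².

22700 km²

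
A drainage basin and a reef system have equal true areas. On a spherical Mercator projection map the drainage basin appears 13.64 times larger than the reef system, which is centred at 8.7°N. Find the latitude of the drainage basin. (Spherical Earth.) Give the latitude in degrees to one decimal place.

On Mercator, (apparent₁)/(apparent₂) = sec²φ₁ / sec²φ₂ when true areas are equal.
cos²φ₂ / cos²φ₁ = 13.64  ⇒  cos φ₁ = cos 8.7° / √13.64 = 0.9885/3.693 = 0.2676.
φ₁ = arccos(0.2676) ≈ 74.5°.

74.5°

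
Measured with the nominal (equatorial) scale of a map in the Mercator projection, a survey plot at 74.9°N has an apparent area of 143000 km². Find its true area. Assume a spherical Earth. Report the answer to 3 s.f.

Mercator is conformal, so the point scale is isotropic: h = k = sec φ = 1/cos φ.
Areal scale = k² = sec²φ = 1/cos²(74.9°) = 1/0.2605² = 14.74.
True area = apparent / (areal scale) = 143000 / 14.74 ≈ 9700 km².

9700 km²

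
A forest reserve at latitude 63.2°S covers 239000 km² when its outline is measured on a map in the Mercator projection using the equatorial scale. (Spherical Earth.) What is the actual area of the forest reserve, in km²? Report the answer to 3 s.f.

48600 km²

Mercator is conformal, so the point scale is isotropic: h = k = sec φ = 1/cos φ.
Areal scale = k² = sec²φ = 1/cos²(63.2°) = 1/0.4509² = 4.919.
True area = apparent / (areal scale) = 239000 / 4.919 ≈ 48600 km².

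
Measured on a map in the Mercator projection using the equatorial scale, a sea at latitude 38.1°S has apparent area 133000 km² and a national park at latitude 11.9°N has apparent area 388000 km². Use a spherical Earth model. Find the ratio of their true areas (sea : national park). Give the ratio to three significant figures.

0.222

Since Mercator area scale is 1/cos²φ, the true area equals the apparent area multiplied by cos²φ.
True area of sea: 133000 × cos²(38.1°) = 133000 × 0.6193 = 82360 km².
True area of national park: 388000 × cos²(11.9°) = 388000 × 0.9575 = 371500 km².
Ratio = 82360 / 371500 ≈ 0.222.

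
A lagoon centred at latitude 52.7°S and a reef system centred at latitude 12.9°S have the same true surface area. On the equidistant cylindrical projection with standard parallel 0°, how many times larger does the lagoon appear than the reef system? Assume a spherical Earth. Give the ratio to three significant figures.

Plate carrée maps x = Rλ, y = Rφ. The meridian scale is h = 1 and the parallel scale is k = 1/cos φ = sec φ.
Areal scale at 52.7°: h·k = 1.000 × 1.650 = 1.650.
Areal scale at 12.9°: h·k = 1.000 × 1.026 = 1.026.
Ratio = 1.650/1.026 ≈ 1.61.

1.61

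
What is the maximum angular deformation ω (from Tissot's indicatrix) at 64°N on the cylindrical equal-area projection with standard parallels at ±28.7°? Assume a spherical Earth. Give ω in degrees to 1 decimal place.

A cylindrical equal-area projection with standard parallel φ₀ has meridian scale h = cos φ / cos φ₀ and parallel scale k = cos φ₀ / cos φ (so areas are preserved, h·k = 1).
At 64°: h = 0.4998, k = 2.001; principal scales a = 2.001, b = 0.4998.
sin(ω/2) = (a − b)/(a + b) = 1.501/2.501 = 0.6003, so ω = 2 arcsin(0.6003) ≈ 73.8°.

73.8°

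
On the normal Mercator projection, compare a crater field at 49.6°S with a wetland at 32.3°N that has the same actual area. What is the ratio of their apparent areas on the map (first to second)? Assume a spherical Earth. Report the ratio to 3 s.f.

1.70

Mercator is conformal with k = sec φ, so areal scale = k² = sec²φ.
At 49.6°: sec²(49.6°) = 1/0.6481² = 2.381.
At 32.3°: sec²(32.3°) = 1/0.8453² = 1.400.
Ratio = 2.381/1.400 = cos²(32.3°)/cos²(49.6°) ≈ 1.70.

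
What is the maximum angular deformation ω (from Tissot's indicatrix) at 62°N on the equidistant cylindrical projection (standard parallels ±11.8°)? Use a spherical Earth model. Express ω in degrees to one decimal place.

In the equirectangular projection with standard parallel φ₀ = 11.8° (x = Rλ cos φ₀, y = Rφ), meridians are true-scale (h = 1) and the parallel scale is k = cos φ₀ / cos φ.
At 62°: h = 1.000, k = 2.085; principal scales a = 2.085, b = 1.000.
sin(ω/2) = (a − b)/(a + b) = 1.085/3.085 = 0.3517, so ω = 2 arcsin(0.3517) ≈ 41.2°.

41.2°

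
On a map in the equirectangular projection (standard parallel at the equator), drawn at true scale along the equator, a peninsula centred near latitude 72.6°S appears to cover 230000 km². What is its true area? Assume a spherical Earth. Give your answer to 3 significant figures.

68800 km²

For the equirectangular projection with φ₀ = 0 (plate carrée), h = 1 along meridians and k = sec φ along parallels.
Areal scale = h·k = 1 × sec φ; at 72.6°, h = 1.000, k = 3.344, so h·k = 3.344.
True area = apparent / (areal scale) = 230000 / 3.344 ≈ 68800 km².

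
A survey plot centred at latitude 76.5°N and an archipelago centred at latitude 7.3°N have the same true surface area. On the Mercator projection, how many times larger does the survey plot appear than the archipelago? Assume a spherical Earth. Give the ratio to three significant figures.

18.1

Mercator is conformal with k = sec φ, so areal scale = k² = sec²φ.
At 76.5°: sec²(76.5°) = 1/0.2334² = 18.35.
At 7.3°: sec²(7.3°) = 1/0.9919² = 1.016.
Ratio = 18.35/1.016 = cos²(7.3°)/cos²(76.5°) ≈ 18.1.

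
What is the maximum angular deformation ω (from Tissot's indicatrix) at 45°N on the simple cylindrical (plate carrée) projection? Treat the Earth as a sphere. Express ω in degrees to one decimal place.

19.8°

In the plate carrée (x = Rλ, y = Rφ), meridians are true-scale (h = 1) and parallels are stretched by k = sec φ.
At 45°: h = 1.000, k = 1.414; principal scales a = 1.414, b = 1.000.
sin(ω/2) = (a − b)/(a + b) = 0.4142/2.414 = 0.1716, so ω = 2 arcsin(0.1716) ≈ 19.8°.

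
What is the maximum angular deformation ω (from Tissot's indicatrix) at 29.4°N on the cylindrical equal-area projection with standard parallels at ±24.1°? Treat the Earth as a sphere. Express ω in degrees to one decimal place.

A cylindrical equal-area projection with standard parallel φ₀ has meridian scale h = cos φ / cos φ₀ and parallel scale k = cos φ₀ / cos φ (so areas are preserved, h·k = 1).
At 29.4°: h = 0.9544, k = 1.048; principal scales a = 1.048, b = 0.9544.
sin(ω/2) = (a − b)/(a + b) = 0.09337/2.002 = 0.04663, so ω = 2 arcsin(0.04663) ≈ 5.3°.

5.3°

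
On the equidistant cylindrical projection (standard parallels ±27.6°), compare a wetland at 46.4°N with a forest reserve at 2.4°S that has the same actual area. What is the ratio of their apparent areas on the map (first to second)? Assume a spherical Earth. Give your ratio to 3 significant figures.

1.45

The equidistant cylindrical projection with φ₀ = 27.6° has h = 1 (meridians true) and k = cos φ₀ / cos φ along parallels.
Areal scale at 46.4°: h·k = 1.000 × 1.285 = 1.285.
Areal scale at 2.4°: h·k = 1.000 × 0.8870 = 0.8870.
Ratio = 1.285/0.8870 ≈ 1.45.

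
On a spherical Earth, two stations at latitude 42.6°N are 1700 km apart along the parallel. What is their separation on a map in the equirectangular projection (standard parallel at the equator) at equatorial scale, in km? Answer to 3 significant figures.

For the equirectangular projection with φ₀ = 0 (plate carrée), h = 1 along meridians and k = sec φ along parallels.
Along the parallel, k = sec 42.6° = 1/0.7361 = 1.359.
Map distance = 1700 × 1.359 ≈ 2310 km.

2310 km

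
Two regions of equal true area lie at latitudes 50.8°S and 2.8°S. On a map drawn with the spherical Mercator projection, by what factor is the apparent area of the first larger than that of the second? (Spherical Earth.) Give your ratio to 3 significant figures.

2.50

On Mercator, area is exaggerated by sec²φ = 1/cos²φ.
At 50.8°: sec²(50.8°) = 1/0.6320² = 2.503.
At 2.8°: sec²(2.8°) = 1/0.9988² = 1.002.
Ratio = 2.503/1.002 = cos²(2.8°)/cos²(50.8°) ≈ 2.50.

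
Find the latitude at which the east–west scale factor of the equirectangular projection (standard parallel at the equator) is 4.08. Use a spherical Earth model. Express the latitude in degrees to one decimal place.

75.8°

Plate carrée: h = 1, k = sec φ along parallels.
sec φ = 4.08  ⇒  cos φ = 0.2451  ⇒  φ ≈ 75.8°.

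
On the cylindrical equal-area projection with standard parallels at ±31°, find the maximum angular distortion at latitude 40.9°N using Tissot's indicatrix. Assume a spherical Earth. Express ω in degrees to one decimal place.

Cylindrical equal-area (φ₀ = 31°): h = cos φ / cos 31° along meridians, k = cos 31° / cos φ along parallels; h·k = 1.
At 40.9°: h = 0.8818, k = 1.134; principal scales a = 1.134, b = 0.8818.
sin(ω/2) = (a − b)/(a + b) = 0.2522/2.016 = 0.1251, so ω = 2 arcsin(0.1251) ≈ 14.4°.

14.4°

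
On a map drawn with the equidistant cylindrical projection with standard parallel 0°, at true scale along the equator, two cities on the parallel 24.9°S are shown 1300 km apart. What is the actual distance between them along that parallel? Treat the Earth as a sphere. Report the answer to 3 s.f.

1180 km

In the plate carrée (x = Rλ, y = Rφ), meridians are true-scale (h = 1) and parallels are stretched by k = sec φ.
Along the parallel at 24.9°, map distances are exaggerated by k = sec 24.9° = 1.102.
True distance = 1300 / 1.102 = 1300 × cos 24.9° ≈ 1180 km.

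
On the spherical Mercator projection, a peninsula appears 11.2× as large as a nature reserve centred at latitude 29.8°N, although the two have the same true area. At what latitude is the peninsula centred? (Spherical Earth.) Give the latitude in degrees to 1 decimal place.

For equal true areas on Mercator, apparent areas scale as sec²φ, so the ratio is cos²φ₂ / cos²φ₁.
cos²φ₂ / cos²φ₁ = 11.2  ⇒  cos φ₁ = cos 29.8° / √11.2 = 0.8678/3.347 = 0.2593.
φ₁ = arccos(0.2593) ≈ 75.0°.

75.0°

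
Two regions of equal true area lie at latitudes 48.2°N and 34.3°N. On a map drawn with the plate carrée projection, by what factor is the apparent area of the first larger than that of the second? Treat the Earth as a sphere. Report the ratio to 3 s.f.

1.24

Plate carrée maps x = Rλ, y = Rφ. The meridian scale is h = 1 and the parallel scale is k = 1/cos φ = sec φ.
Areal scale at 48.2°: h·k = 1.000 × 1.500 = 1.500.
Areal scale at 34.3°: h·k = 1.000 × 1.211 = 1.211.
Ratio = 1.500/1.211 ≈ 1.24.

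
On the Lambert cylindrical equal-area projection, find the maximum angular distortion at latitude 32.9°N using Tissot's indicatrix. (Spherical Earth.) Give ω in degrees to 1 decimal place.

19.9°

The Lambert cylindrical equal-area projection is the cylindrical equal-area projection with its standard parallel at the equator (φ₀ = 0). For cylindrical equal-area with standard parallel φ₀, h = cos φ / cos φ₀ and k = cos φ₀ / cos φ, so h·k = 1.
At 32.9°: h = 0.8396, k = 1.191; principal scales a = 1.191, b = 0.8396.
sin(ω/2) = (a − b)/(a + b) = 0.3514/2.031 = 0.1730, so ω = 2 arcsin(0.1730) ≈ 19.9°.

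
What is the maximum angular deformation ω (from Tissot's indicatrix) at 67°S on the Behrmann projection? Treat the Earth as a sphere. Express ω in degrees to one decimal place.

Behrmann is a cylindrical equal-area projection with standard parallels at ±30°. Cylindrical equal-area (φ₀ = 30°): h = cos φ / cos 30° along meridians, k = cos 30° / cos φ along parallels; h·k = 1.
At 67°: h = 0.4512, k = 2.216; principal scales a = 2.216, b = 0.4512.
sin(ω/2) = (a − b)/(a + b) = 1.765/2.668 = 0.6617, so ω = 2 arcsin(0.6617) ≈ 82.9°.

82.9°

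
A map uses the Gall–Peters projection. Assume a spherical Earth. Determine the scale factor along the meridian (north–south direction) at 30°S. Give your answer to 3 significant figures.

1.22

Gall–Peters is a cylindrical equal-area projection with standard parallels at ±45°. Cylindrical equal-area (φ₀ = 45°): h = cos φ / cos 45° along meridians, k = cos 45° / cos φ along parallels; h·k = 1.
h = cos 30° / cos 45° = 0.8660/0.7071 = 1.225.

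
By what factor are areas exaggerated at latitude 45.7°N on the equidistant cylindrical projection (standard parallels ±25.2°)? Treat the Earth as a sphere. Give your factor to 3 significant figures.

In the equirectangular projection with standard parallel φ₀ = 25.2° (x = Rλ cos φ₀, y = Rφ), meridians are true-scale (h = 1) and the parallel scale is k = cos φ₀ / cos φ.
Areal scale = h·k = 1 × cos φ₀ / cos φ; at 45.7°, h = 1.000, k = 1.296, so h·k = 1.296.

1.30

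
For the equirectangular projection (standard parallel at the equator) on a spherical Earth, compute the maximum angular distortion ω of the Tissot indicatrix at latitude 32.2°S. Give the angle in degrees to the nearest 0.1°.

In the plate carrée (x = Rλ, y = Rφ), meridians are true-scale (h = 1) and parallels are stretched by k = sec φ.
At 32.2°: h = 1.000, k = 1.182; principal scales a = 1.182, b = 1.000.
sin(ω/2) = (a − b)/(a + b) = 0.1818/2.182 = 0.08331, so ω = 2 arcsin(0.08331) ≈ 9.6°.

9.6°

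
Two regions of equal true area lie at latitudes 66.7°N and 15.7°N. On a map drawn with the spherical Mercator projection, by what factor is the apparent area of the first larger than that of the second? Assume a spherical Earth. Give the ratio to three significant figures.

5.92

On Mercator, area is exaggerated by sec²φ = 1/cos²φ.
At 66.7°: sec²(66.7°) = 1/0.3955² = 6.392.
At 15.7°: sec²(15.7°) = 1/0.9627² = 1.079.
Ratio = 6.392/1.079 = cos²(15.7°)/cos²(66.7°) ≈ 5.92.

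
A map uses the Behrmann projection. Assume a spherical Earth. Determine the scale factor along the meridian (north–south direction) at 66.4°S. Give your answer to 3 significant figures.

Behrmann is a cylindrical equal-area projection with standard parallels at ±30°. For cylindrical equal-area with standard parallel φ₀, h = cos φ / cos φ₀ and k = cos φ₀ / cos φ, so h·k = 1.
h = cos 66.4° / cos 30° = 0.4003/0.8660 = 0.4623.

0.462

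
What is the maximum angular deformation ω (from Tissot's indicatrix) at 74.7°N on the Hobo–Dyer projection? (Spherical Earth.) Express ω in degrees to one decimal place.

106.4°

The Hobo–Dyer projection is cylindrical equal-area with φ₀ = 37.5°. A cylindrical equal-area projection with standard parallel φ₀ has meridian scale h = cos φ / cos φ₀ and parallel scale k = cos φ₀ / cos φ (so areas are preserved, h·k = 1).
At 74.7°: h = 0.3326, k = 3.007; principal scales a = 3.007, b = 0.3326.
sin(ω/2) = (a − b)/(a + b) = 2.674/3.339 = 0.8008, so ω = 2 arcsin(0.8008) ≈ 106.4°.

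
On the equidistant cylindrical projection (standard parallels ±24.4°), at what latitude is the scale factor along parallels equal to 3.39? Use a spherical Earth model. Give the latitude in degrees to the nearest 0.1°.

74.4°

In the equirectangular projection with standard parallel φ₀ = 24.4° (x = Rλ cos φ₀, y = Rφ), meridians are true-scale (h = 1) and the parallel scale is k = cos φ₀ / cos φ.
k = cos φ₀ / cos φ = 3.39  ⇒  cos φ = cos 24.4° / 3.39 = 0.2686.
φ = arccos(0.2686) ≈ 74.4°.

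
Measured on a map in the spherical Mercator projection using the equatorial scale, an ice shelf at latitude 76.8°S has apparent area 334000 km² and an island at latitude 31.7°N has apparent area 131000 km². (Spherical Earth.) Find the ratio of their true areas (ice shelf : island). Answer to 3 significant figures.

On Mercator the areal scale is sec²φ, so true area = apparent × cos²φ.
True area of ice shelf: 334000 × cos²(76.8°) = 334000 × 0.05214 = 17420 km².
True area of island: 131000 × cos²(31.7°) = 131000 × 0.7239 = 94830 km².
Ratio = 17420 / 94830 ≈ 0.184.

0.184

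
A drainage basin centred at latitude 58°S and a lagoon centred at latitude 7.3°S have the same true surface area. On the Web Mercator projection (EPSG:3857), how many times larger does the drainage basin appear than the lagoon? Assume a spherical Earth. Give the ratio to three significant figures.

3.50

On Mercator, area is exaggerated by sec²φ = 1/cos²φ.
At 58°: sec²(58°) = 1/0.5299² = 3.561.
At 7.3°: sec²(7.3°) = 1/0.9919² = 1.016.
Ratio = 3.561/1.016 = cos²(7.3°)/cos²(58°) ≈ 3.50.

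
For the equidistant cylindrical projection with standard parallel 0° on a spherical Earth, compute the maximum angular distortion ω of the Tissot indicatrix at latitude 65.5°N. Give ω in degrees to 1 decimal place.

For the equirectangular projection with φ₀ = 0 (plate carrée), h = 1 along meridians and k = sec φ along parallels.
At 65.5°: h = 1.000, k = 2.411; principal scales a = 2.411, b = 1.000.
sin(ω/2) = (a − b)/(a + b) = 1.411/3.411 = 0.4137, so ω = 2 arcsin(0.4137) ≈ 48.9°.

48.9°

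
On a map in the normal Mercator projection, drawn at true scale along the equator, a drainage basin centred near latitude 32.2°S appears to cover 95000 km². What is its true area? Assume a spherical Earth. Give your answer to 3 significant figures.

68000 km²

For Mercator, h = k = sec φ (a conformal cylindrical projection has a single point scale, 1/cos φ).
Areal scale = k² = sec²φ = 1/cos²(32.2°) = 1/0.8462² = 1.397.
True area = apparent / (areal scale) = 95000 / 1.397 ≈ 68000 km².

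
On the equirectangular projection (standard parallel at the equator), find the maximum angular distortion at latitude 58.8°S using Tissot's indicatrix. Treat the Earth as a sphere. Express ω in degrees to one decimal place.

37.0°

For the equirectangular projection with φ₀ = 0 (plate carrée), h = 1 along meridians and k = sec φ along parallels.
At 58.8°: h = 1.000, k = 1.930; principal scales a = 1.930, b = 1.000.
sin(ω/2) = (a − b)/(a + b) = 0.9304/2.930 = 0.3175, so ω = 2 arcsin(0.3175) ≈ 37.0°.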